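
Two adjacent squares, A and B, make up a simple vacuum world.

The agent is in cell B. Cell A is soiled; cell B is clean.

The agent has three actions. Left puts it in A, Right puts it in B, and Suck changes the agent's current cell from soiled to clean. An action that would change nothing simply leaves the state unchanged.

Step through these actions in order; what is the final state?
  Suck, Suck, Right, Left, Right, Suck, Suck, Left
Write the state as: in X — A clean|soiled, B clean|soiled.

in A — A soiled, B clean

1. Suck → in B — A soiled, B clean
2. Suck → in B — A soiled, B clean
3. Right → in B — A soiled, B clean
4. Left → in A — A soiled, B clean
5. Right → in B — A soiled, B clean
6. Suck → in B — A soiled, B clean
7. Suck → in B — A soiled, B clean
8. Left → in A — A soiled, B clean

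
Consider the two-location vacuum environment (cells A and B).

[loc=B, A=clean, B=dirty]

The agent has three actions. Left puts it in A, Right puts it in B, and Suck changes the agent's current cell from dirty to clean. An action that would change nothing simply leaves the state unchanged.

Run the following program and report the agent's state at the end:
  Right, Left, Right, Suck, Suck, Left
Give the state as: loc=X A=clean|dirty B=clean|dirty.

Right (#1): loc=B A=clean B=dirty
Left (#2): loc=A A=clean B=dirty
Right (#3): loc=B A=clean B=dirty
Suck (#4): loc=B A=clean B=clean
Suck (#5): loc=B A=clean B=clean
Left (#6): loc=A A=clean B=clean

loc=A A=clean B=clean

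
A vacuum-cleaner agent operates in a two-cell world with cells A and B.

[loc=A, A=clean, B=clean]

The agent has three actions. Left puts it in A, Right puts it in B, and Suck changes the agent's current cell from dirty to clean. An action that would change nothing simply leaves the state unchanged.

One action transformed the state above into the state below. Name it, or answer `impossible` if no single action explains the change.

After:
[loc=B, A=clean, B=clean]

try  Left: <A|clean|clean>
try Right: <B|clean|clean>  ← match
try  Suck: <A|clean|clean>

Right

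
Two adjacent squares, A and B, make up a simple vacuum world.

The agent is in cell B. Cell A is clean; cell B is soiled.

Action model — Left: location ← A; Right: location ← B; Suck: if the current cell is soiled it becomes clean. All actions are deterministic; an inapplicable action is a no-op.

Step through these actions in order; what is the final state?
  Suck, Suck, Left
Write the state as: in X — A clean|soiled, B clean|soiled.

1) do Suck; now in B — A clean, B clean
2) do Suck; now in B — A clean, B clean
3) do Left; now in A — A clean, B clean

in A — A clean, B clean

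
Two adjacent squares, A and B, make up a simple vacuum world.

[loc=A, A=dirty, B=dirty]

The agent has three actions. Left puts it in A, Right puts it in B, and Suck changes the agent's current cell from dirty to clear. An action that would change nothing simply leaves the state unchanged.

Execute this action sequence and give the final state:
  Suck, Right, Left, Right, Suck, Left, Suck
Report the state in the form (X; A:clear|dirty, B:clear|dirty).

(A; A:clear, B:clear)

t=1 Suck ⇒ (A; A:clear, B:dirty)
t=2 Right ⇒ (B; A:clear, B:dirty)
t=3 Left ⇒ (A; A:clear, B:dirty)
t=4 Right ⇒ (B; A:clear, B:dirty)
t=5 Suck ⇒ (B; A:clear, B:clear)
t=6 Left ⇒ (A; A:clear, B:clear)
t=7 Suck ⇒ (A; A:clear, B:clear)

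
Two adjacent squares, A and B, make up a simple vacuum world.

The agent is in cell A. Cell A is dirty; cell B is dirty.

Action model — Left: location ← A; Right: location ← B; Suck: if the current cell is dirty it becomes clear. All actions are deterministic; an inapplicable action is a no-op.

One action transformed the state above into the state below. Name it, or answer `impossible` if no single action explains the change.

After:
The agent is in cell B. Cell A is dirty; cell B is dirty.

try  Left: (A; A:dirty, B:dirty)
try Right: (B; A:dirty, B:dirty)  ← match
try  Suck: (A; A:clear, B:dirty)

Right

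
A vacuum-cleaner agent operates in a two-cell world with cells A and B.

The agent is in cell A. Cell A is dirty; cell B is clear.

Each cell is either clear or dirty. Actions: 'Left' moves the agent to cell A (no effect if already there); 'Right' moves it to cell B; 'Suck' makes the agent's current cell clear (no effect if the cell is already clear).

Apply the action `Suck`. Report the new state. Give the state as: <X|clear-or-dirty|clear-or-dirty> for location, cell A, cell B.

start: <A|dirty|clear>
1. Suck → <A|clear|clear>

<A|clear|clear>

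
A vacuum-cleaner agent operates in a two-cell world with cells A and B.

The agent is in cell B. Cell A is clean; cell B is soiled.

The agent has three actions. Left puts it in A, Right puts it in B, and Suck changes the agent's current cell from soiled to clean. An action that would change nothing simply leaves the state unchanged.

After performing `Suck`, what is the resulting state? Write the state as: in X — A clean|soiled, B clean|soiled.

start: in B — A clean, B soiled
t=1 Suck ⇒ in B — A clean, B clean

in B — A clean, B clean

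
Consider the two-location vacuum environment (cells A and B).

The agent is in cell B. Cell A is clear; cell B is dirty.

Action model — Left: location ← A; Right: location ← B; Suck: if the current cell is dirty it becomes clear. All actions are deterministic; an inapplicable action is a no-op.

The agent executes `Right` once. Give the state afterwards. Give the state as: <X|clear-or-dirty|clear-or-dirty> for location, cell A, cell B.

<B|clear|dirty>

start: <B|clear|dirty>
[1] after Right: <B|clear|dirty>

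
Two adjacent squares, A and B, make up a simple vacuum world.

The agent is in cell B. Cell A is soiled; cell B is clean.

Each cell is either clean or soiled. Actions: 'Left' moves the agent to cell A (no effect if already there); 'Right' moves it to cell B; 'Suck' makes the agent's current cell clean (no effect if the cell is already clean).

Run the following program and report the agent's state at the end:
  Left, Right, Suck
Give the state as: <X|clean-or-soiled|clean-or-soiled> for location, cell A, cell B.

1) do Left; now <A|soiled|clean>
2) do Right; now <B|soiled|clean>
3) do Suck; now <B|soiled|clean>

<B|soiled|clean>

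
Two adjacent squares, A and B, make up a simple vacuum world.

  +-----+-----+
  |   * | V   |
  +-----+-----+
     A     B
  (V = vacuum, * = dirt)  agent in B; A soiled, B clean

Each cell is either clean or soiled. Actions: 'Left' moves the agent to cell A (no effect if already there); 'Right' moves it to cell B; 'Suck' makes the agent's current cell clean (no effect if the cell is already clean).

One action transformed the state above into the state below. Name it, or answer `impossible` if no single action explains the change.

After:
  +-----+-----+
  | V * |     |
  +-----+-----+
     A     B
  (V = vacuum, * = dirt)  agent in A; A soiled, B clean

try  Left: loc=A A=soiled B=clean  ← match
try Right: loc=B A=soiled B=clean
try  Suck: loc=B A=soiled B=clean

Left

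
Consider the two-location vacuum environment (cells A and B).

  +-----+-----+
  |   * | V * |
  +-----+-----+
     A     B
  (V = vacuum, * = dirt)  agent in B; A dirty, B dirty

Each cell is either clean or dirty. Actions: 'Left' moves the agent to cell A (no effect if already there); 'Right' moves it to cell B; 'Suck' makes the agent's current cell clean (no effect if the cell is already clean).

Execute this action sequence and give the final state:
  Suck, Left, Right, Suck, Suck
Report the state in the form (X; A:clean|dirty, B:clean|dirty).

step 1/5 (Suck): (B; A:dirty, B:clean)
step 2/5 (Left): (A; A:dirty, B:clean)
step 3/5 (Right): (B; A:dirty, B:clean)
step 4/5 (Suck): (B; A:dirty, B:clean)
step 5/5 (Suck): (B; A:dirty, B:clean)

(B; A:dirty, B:clean)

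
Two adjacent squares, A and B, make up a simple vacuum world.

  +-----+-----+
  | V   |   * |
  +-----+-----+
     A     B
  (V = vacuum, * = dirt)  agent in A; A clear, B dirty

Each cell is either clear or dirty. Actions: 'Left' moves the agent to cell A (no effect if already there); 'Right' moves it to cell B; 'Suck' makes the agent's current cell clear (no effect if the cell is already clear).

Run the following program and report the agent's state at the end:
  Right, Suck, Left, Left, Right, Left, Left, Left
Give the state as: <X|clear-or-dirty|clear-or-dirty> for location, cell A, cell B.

[1] after Right: <B|clear|dirty>
[2] after Suck: <B|clear|clear>
[3] after Left: <A|clear|clear>
[4] after Left: <A|clear|clear>
[5] after Right: <B|clear|clear>
[6] after Left: <A|clear|clear>
[7] after Left: <A|clear|clear>
[8] after Left: <A|clear|clear>

<A|clear|clear>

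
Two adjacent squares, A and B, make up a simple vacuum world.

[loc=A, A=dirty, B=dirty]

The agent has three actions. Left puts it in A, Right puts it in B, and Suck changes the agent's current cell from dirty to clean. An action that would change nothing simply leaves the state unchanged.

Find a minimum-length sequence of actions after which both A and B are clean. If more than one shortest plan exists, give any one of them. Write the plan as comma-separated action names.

Suck (#1): <A|clean|dirty>
Right (#2): <B|clean|dirty>
Suck (#3): <B|clean|clean>
min 3: Suck A + move + Suck B

Suck, Right, Suck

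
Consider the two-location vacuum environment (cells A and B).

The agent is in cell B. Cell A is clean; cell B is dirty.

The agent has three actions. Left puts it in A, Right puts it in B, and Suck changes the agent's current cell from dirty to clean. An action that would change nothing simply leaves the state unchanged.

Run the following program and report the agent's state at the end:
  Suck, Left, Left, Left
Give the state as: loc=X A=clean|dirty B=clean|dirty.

loc=A A=clean B=clean

step 1/4 (Suck): loc=B A=clean B=clean
step 2/4 (Left): loc=A A=clean B=clean
step 3/4 (Left): loc=A A=clean B=clean
step 4/4 (Left): loc=A A=clean B=clean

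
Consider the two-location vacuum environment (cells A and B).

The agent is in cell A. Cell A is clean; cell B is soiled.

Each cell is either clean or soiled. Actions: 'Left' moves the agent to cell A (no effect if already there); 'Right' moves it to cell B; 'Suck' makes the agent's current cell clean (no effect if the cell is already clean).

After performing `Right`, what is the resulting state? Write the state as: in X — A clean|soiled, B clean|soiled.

start: in A — A clean, B soiled
step 1/1 (Right): in B — A clean, B soiled

in B — A clean, B soiled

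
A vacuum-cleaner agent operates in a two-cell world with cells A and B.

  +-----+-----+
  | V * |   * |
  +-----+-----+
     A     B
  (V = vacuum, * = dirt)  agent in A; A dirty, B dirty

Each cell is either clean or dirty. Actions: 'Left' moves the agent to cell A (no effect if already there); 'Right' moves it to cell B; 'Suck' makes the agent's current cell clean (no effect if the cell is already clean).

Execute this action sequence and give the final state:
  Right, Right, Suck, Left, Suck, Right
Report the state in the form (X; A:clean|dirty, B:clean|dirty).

t=1 Right ⇒ (B; A:dirty, B:dirty)
t=2 Right ⇒ (B; A:dirty, B:dirty)
t=3 Suck ⇒ (B; A:dirty, B:clean)
t=4 Left ⇒ (A; A:dirty, B:clean)
t=5 Suck ⇒ (A; A:clean, B:clean)
t=6 Right ⇒ (B; A:clean, B:clean)

(B; A:clean, B:clean)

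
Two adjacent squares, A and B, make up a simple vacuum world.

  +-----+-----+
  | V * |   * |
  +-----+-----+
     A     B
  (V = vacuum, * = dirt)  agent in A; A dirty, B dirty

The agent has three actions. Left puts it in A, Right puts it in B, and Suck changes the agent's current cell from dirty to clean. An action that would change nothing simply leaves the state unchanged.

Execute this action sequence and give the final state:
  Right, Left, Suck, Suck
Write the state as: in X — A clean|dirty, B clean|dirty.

in A — A clean, B dirty

1. Right → in B — A dirty, B dirty
2. Left → in A — A dirty, B dirty
3. Suck → in A — A clean, B dirty
4. Suck → in A — A clean, B dirty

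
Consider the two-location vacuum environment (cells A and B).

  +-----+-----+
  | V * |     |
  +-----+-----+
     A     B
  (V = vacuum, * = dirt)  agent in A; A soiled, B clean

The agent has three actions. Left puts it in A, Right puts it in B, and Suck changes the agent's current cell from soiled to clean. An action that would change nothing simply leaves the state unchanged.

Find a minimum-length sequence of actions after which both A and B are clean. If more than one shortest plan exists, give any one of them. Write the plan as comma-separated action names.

Suck

[1] after Suck: loc=A A=clean B=clean
min 1: A is soiled, one Suck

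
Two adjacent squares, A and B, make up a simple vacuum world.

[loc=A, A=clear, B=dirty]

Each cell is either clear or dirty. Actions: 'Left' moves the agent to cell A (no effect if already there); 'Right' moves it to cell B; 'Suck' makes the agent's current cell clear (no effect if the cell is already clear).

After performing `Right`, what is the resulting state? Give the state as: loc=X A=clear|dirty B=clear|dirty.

start: loc=A A=clear B=dirty
t=1 Right ⇒ loc=B A=clear B=dirty

loc=B A=clear B=dirty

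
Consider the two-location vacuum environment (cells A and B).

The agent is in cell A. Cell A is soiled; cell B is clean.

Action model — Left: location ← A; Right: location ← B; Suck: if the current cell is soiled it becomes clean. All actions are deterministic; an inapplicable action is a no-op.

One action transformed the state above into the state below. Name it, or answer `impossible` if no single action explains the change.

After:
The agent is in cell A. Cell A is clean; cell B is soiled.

try  Left: loc=A A=soiled B=clean
try Right: loc=B A=soiled B=clean
try  Suck: loc=A A=clean B=clean
no single action produces the after-state

impossible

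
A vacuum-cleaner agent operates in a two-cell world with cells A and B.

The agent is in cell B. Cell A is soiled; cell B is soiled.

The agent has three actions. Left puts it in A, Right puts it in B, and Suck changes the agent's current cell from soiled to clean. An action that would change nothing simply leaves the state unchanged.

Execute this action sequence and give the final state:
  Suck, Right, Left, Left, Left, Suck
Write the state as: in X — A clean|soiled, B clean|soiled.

step 1/6 (Suck): in B — A soiled, B clean
step 2/6 (Right): in B — A soiled, B clean
step 3/6 (Left): in A — A soiled, B clean
step 4/6 (Left): in A — A soiled, B clean
step 5/6 (Left): in A — A soiled, B clean
step 6/6 (Suck): in A — A clean, B clean

in A — A clean, B clean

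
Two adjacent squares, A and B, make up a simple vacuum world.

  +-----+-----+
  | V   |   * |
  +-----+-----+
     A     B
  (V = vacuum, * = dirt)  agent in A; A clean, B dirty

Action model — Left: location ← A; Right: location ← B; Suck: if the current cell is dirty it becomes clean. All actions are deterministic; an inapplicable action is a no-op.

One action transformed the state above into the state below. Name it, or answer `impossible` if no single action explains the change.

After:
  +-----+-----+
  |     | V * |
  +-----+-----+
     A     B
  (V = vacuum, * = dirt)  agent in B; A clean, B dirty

try  Left: <A|clean|dirty>
try Right: <B|clean|dirty>  ← match
try  Suck: <A|clean|dirty>

Right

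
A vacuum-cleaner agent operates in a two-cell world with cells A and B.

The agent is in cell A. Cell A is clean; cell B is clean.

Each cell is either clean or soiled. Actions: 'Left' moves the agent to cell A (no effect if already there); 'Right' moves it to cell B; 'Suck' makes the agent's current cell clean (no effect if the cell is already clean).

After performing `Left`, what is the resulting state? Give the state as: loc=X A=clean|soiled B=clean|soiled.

start: loc=A A=clean B=clean
t=1 Left ⇒ loc=A A=clean B=clean

loc=A A=clean B=clean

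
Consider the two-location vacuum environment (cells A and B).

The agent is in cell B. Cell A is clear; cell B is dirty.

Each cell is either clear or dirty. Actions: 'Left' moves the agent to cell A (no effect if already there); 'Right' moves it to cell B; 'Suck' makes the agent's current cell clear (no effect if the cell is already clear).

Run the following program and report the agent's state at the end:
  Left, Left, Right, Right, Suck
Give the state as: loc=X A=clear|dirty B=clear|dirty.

loc=B A=clear B=clear

1. Left → loc=A A=clear B=dirty
2. Left → loc=A A=clear B=dirty
3. Right → loc=B A=clear B=dirty
4. Right → loc=B A=clear B=dirty
5. Suck → loc=B A=clear B=clear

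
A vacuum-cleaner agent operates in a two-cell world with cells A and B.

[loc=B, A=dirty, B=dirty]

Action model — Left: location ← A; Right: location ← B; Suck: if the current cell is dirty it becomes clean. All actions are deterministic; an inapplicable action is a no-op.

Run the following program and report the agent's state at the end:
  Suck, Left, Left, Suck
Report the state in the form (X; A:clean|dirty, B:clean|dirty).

t=1 Suck ⇒ (B; A:dirty, B:clean)
t=2 Left ⇒ (A; A:dirty, B:clean)
t=3 Left ⇒ (A; A:dirty, B:clean)
t=4 Suck ⇒ (A; A:clean, B:clean)

(A; A:clean, B:clean)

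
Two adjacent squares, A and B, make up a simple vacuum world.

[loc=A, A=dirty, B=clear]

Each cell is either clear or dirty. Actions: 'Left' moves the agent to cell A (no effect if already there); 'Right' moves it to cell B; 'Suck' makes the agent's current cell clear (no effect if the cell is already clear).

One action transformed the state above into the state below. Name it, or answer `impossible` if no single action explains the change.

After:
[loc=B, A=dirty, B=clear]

try  Left: in A — A dirty, B clear
try Right: in B — A dirty, B clear  ← match
try  Suck: in A — A clear, B clear

Right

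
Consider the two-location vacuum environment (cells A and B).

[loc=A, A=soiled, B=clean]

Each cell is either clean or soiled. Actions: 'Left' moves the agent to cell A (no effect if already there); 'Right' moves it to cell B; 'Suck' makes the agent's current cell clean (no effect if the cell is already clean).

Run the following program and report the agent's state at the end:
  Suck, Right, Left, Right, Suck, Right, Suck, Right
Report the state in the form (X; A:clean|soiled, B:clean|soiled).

1) do Suck; now (A; A:clean, B:clean)
2) do Right; now (B; A:clean, B:clean)
3) do Left; now (A; A:clean, B:clean)
4) do Right; now (B; A:clean, B:clean)
5) do Suck; now (B; A:clean, B:clean)
6) do Right; now (B; A:clean, B:clean)
7) do Suck; now (B; A:clean, B:clean)
8) do Right; now (B; A:clean, B:clean)

(B; A:clean, B:clean)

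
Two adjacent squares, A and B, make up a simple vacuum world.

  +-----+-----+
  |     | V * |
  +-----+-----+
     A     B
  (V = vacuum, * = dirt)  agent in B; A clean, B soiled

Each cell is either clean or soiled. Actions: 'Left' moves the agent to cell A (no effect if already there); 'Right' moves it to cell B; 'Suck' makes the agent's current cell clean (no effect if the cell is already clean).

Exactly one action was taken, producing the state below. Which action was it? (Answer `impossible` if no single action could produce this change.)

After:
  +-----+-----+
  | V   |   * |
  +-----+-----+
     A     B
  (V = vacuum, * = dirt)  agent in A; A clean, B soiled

Left

try  Left: (A; A:clean, B:soiled)  ← match
try Right: (B; A:clean, B:soiled)
try  Suck: (B; A:clean, B:clean)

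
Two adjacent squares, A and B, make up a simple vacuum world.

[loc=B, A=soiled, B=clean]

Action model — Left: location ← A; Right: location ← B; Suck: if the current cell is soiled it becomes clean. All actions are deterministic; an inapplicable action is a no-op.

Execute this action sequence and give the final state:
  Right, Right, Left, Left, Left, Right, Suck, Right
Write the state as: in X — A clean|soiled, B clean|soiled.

1. Right → in B — A soiled, B clean
2. Right → in B — A soiled, B clean
3. Left → in A — A soiled, B clean
4. Left → in A — A soiled, B clean
5. Left → in A — A soiled, B clean
6. Right → in B — A soiled, B clean
7. Suck → in B — A soiled, B clean
8. Right → in B — A soiled, B clean

in B — A soiled, B clean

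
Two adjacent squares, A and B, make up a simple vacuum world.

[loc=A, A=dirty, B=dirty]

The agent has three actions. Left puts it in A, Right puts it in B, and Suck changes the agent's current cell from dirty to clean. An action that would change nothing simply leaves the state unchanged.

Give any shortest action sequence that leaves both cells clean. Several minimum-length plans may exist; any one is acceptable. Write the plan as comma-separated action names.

Suck, Right, Suck

1. Suck → (A; A:clean, B:dirty)
2. Right → (B; A:clean, B:dirty)
3. Suck → (B; A:clean, B:clean)
min 3: Suck A + move + Suck B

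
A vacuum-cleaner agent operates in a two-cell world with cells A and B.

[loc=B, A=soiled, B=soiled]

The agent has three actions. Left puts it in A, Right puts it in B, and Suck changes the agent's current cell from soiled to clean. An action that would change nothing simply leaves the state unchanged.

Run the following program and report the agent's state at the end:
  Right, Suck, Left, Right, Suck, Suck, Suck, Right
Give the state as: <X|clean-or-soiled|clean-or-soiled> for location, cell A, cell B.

1. Right → <B|soiled|soiled>
2. Suck → <B|soiled|clean>
3. Left → <A|soiled|clean>
4. Right → <B|soiled|clean>
5. Suck → <B|soiled|clean>
6. Suck → <B|soiled|clean>
7. Suck → <B|soiled|clean>
8. Right → <B|soiled|clean>

<B|soiled|clean>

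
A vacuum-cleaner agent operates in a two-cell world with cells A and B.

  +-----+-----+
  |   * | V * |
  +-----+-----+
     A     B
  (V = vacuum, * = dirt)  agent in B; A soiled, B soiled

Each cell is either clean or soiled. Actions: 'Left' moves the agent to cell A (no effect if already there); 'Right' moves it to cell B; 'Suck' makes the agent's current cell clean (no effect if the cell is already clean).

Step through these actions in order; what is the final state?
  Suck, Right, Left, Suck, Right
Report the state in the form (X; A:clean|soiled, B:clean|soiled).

Suck (#1): (B; A:soiled, B:clean)
Right (#2): (B; A:soiled, B:clean)
Left (#3): (A; A:soiled, B:clean)
Suck (#4): (A; A:clean, B:clean)
Right (#5): (B; A:clean, B:clean)

(B; A:clean, B:clean)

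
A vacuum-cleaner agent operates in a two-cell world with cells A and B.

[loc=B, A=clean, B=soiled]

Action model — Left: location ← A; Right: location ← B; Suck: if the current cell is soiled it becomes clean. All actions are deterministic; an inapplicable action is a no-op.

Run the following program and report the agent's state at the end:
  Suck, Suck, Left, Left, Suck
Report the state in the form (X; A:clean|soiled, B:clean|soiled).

step 1/5 (Suck): (B; A:clean, B:clean)
step 2/5 (Suck): (B; A:clean, B:clean)
step 3/5 (Left): (A; A:clean, B:clean)
step 4/5 (Left): (A; A:clean, B:clean)
step 5/5 (Suck): (A; A:clean, B:clean)

(A; A:clean, B:clean)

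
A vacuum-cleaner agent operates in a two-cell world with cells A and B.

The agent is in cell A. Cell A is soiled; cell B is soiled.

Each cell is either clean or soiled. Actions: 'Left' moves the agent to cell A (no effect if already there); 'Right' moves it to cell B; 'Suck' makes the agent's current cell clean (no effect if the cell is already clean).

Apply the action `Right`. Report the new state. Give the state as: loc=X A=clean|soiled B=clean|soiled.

loc=B A=soiled B=soiled

start: loc=A A=soiled B=soiled
[1] after Right: loc=B A=soiled B=soiled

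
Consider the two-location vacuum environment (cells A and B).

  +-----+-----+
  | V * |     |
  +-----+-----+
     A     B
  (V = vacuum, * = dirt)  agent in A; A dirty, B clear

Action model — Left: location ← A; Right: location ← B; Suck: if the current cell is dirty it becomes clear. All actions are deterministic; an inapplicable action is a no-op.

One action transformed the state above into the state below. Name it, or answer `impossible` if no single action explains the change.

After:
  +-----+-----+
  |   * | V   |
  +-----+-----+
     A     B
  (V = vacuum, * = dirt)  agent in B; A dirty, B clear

try  Left: loc=A A=dirty B=clear
try Right: loc=B A=dirty B=clear  ← match
try  Suck: loc=A A=clear B=clear

Right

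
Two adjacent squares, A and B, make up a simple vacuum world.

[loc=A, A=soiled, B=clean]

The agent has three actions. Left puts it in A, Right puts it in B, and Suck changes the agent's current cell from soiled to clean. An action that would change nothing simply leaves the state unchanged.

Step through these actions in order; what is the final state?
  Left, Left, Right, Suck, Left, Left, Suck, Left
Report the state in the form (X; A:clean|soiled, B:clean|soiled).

[1] after Left: (A; A:soiled, B:clean)
[2] after Left: (A; A:soiled, B:clean)
[3] after Right: (B; A:soiled, B:clean)
[4] after Suck: (B; A:soiled, B:clean)
[5] after Left: (A; A:soiled, B:clean)
[6] after Left: (A; A:soiled, B:clean)
[7] after Suck: (A; A:clean, B:clean)
[8] after Left: (A; A:clean, B:clean)

(A; A:clean, B:clean)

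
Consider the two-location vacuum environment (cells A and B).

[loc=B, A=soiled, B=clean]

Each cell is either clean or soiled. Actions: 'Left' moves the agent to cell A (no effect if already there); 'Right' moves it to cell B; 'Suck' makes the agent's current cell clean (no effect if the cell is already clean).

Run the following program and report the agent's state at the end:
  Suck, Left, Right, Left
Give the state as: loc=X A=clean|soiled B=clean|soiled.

[1] after Suck: loc=B A=soiled B=clean
[2] after Left: loc=A A=soiled B=clean
[3] after Right: loc=B A=soiled B=clean
[4] after Left: loc=A A=soiled B=clean

loc=A A=soiled B=clean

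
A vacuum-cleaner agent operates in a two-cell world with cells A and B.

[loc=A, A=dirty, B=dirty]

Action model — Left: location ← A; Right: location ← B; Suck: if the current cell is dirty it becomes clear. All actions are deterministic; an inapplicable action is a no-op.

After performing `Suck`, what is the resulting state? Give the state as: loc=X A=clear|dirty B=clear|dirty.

loc=A A=clear B=dirty

start: loc=A A=dirty B=dirty
t=1 Suck ⇒ loc=A A=clear B=dirty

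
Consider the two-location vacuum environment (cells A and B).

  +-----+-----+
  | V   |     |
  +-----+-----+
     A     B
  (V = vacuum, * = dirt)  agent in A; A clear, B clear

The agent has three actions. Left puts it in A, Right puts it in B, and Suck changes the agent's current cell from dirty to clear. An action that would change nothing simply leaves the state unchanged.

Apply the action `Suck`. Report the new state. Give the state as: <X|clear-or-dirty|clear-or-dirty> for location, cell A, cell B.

<A|clear|clear>

start: <A|clear|clear>
t=1 Suck ⇒ <A|clear|clear>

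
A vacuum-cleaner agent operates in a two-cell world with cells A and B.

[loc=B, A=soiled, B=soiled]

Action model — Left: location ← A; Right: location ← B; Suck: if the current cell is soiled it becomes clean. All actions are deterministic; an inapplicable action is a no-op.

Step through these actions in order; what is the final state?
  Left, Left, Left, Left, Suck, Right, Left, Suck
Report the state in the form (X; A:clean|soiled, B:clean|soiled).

(A; A:clean, B:soiled)

t=1 Left ⇒ (A; A:soiled, B:soiled)
t=2 Left ⇒ (A; A:soiled, B:soiled)
t=3 Left ⇒ (A; A:soiled, B:soiled)
t=4 Left ⇒ (A; A:soiled, B:soiled)
t=5 Suck ⇒ (A; A:clean, B:soiled)
t=6 Right ⇒ (B; A:clean, B:soiled)
t=7 Left ⇒ (A; A:clean, B:soiled)
t=8 Suck ⇒ (A; A:clean, B:soiled)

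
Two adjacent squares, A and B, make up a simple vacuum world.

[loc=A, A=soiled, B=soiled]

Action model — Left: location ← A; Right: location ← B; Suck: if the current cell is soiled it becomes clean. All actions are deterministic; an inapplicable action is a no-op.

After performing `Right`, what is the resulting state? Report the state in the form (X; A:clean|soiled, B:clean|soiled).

(B; A:soiled, B:soiled)

start: (A; A:soiled, B:soiled)
1) do Right; now (B; A:soiled, B:soiled)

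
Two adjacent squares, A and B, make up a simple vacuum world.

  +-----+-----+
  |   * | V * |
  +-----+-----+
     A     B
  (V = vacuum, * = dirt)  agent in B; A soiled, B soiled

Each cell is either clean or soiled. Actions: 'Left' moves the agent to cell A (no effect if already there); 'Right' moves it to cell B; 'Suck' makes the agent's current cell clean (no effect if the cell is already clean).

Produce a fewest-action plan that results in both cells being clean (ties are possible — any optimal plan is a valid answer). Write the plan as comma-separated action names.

Suck, Left, Suck

Suck (#1): in B — A soiled, B clean
Left (#2): in A — A soiled, B clean
Suck (#3): in A — A clean, B clean
min 3: Suck B + move + Suck A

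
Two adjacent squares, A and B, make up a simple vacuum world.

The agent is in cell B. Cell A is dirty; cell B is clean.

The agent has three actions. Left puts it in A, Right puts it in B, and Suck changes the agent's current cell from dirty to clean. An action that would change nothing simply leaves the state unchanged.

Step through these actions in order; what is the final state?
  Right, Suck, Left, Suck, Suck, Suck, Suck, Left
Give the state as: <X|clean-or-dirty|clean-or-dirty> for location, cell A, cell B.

t=1 Right ⇒ <B|dirty|clean>
t=2 Suck ⇒ <B|dirty|clean>
t=3 Left ⇒ <A|dirty|clean>
t=4 Suck ⇒ <A|clean|clean>
t=5 Suck ⇒ <A|clean|clean>
t=6 Suck ⇒ <A|clean|clean>
t=7 Suck ⇒ <A|clean|clean>
t=8 Left ⇒ <A|clean|clean>

<A|clean|clean>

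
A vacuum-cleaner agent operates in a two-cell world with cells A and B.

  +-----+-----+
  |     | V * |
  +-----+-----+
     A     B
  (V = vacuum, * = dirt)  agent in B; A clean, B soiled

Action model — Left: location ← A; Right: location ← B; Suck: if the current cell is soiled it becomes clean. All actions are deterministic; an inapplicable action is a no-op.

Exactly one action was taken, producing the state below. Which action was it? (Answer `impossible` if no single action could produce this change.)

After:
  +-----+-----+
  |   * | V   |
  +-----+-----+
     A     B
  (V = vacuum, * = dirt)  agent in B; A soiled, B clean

try  Left: loc=A A=clean B=soiled
try Right: loc=B A=clean B=soiled
try  Suck: loc=B A=clean B=clean
no single action produces the after-state

impossible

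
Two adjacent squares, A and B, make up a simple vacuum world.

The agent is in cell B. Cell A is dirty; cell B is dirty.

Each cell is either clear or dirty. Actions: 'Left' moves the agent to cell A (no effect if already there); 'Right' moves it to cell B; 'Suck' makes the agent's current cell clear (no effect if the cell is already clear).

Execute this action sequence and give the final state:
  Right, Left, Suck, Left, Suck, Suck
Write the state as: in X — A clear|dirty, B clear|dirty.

1) do Right; now in B — A dirty, B dirty
2) do Left; now in A — A dirty, B dirty
3) do Suck; now in A — A clear, B dirty
4) do Left; now in A — A clear, B dirty
5) do Suck; now in A — A clear, B dirty
6) do Suck; now in A — A clear, B dirty

in A — A clear, B dirty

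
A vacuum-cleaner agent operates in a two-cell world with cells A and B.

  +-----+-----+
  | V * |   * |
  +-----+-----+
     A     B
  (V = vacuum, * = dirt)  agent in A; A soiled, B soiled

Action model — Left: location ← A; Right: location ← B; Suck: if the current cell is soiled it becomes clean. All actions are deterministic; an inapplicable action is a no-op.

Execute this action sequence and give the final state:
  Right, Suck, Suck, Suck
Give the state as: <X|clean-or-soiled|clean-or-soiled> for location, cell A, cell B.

1. Right → <B|soiled|soiled>
2. Suck → <B|soiled|clean>
3. Suck → <B|soiled|clean>
4. Suck → <B|soiled|clean>

<B|soiled|clean>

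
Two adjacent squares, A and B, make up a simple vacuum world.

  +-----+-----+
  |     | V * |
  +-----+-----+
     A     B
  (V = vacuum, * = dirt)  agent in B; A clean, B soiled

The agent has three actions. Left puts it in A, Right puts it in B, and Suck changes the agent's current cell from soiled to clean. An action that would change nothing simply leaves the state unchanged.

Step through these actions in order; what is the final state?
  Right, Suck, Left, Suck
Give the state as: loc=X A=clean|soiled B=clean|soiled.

step 1/4 (Right): loc=B A=clean B=soiled
step 2/4 (Suck): loc=B A=clean B=clean
step 3/4 (Left): loc=A A=clean B=clean
step 4/4 (Suck): loc=A A=clean B=clean

loc=A A=clean B=clean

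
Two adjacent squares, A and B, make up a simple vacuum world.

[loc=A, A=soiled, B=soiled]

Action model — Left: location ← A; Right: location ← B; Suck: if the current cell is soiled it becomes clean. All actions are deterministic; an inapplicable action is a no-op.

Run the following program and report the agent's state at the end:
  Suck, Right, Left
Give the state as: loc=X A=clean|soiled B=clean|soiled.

t=1 Suck ⇒ loc=A A=clean B=soiled
t=2 Right ⇒ loc=B A=clean B=soiled
t=3 Left ⇒ loc=A A=clean B=soiled

loc=A A=clean B=soiled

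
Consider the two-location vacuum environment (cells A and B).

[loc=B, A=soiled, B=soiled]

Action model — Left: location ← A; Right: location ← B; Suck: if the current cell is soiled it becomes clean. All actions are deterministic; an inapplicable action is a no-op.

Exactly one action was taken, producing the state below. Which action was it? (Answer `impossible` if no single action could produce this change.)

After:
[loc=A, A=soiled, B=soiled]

try  Left: in A — A soiled, B soiled  ← match
try Right: in B — A soiled, B soiled
try  Suck: in B — A soiled, B clean

Left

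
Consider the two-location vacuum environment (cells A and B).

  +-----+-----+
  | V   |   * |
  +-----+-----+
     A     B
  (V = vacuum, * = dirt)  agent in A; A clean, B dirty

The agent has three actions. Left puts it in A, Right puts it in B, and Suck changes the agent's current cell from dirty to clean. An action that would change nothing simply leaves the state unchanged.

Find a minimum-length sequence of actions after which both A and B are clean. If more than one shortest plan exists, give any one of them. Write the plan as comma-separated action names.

1) do Right; now (B; A:clean, B:dirty)
2) do Suck; now (B; A:clean, B:clean)
min 2: go B then Suck

Right, Suck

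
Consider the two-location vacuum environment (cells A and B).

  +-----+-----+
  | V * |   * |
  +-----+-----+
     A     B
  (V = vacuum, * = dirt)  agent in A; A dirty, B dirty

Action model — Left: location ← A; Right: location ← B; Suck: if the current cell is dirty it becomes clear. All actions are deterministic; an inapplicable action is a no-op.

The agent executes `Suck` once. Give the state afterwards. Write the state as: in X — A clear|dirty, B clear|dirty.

start: in A — A dirty, B dirty
step 1/1 (Suck): in A — A clear, B dirty

in A — A clear, B dirty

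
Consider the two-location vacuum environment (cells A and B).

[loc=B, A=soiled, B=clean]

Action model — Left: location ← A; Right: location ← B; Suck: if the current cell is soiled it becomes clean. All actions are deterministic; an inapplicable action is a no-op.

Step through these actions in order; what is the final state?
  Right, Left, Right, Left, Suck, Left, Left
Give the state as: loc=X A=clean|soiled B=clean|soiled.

loc=A A=clean B=clean

Right (#1): loc=B A=soiled B=clean
Left (#2): loc=A A=soiled B=clean
Right (#3): loc=B A=soiled B=clean
Left (#4): loc=A A=soiled B=clean
Suck (#5): loc=A A=clean B=clean
Left (#6): loc=A A=clean B=clean
Left (#7): loc=A A=clean B=clean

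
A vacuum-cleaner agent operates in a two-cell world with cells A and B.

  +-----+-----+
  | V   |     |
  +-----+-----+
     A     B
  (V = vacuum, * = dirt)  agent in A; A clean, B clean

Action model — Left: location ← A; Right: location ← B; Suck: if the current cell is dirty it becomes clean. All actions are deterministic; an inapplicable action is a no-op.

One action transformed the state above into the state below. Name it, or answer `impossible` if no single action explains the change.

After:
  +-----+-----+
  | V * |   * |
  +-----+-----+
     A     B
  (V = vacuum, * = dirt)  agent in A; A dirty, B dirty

try  Left: <A|clean|clean>
try Right: <B|clean|clean>
try  Suck: <A|clean|clean>
no single action produces the after-state

impossible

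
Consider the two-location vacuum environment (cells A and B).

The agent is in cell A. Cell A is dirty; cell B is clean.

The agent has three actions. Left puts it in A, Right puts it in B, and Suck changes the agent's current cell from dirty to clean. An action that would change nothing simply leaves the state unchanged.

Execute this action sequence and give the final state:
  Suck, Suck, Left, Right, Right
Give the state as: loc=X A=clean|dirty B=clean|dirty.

loc=B A=clean B=clean

1. Suck → loc=A A=clean B=clean
2. Suck → loc=A A=clean B=clean
3. Left → loc=A A=clean B=clean
4. Right → loc=B A=clean B=clean
5. Right → loc=B A=clean B=clean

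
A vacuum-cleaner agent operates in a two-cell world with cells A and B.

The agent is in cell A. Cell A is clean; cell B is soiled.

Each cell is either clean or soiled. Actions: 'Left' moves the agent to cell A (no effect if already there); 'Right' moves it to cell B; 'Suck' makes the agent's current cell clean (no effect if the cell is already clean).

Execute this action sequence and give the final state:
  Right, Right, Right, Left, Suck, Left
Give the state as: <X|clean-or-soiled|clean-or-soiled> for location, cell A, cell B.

<A|clean|soiled>

1. Right → <B|clean|soiled>
2. Right → <B|clean|soiled>
3. Right → <B|clean|soiled>
4. Left → <A|clean|soiled>
5. Suck → <A|clean|soiled>
6. Left → <A|clean|soiled>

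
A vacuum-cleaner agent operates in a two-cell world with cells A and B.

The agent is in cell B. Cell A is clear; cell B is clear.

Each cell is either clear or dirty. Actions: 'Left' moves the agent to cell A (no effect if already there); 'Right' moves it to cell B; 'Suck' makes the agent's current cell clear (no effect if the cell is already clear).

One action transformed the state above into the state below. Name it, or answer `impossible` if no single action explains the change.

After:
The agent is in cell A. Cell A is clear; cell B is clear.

Left

try  Left: <A|clear|clear>  ← match
try Right: <B|clear|clear>
try  Suck: <B|clear|clear>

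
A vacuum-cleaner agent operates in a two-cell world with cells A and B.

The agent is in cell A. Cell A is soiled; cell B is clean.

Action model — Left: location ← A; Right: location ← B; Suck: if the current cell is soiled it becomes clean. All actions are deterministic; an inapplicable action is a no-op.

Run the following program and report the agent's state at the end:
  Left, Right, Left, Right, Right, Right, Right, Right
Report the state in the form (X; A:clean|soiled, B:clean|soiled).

(B; A:soiled, B:clean)

Left (#1): (A; A:soiled, B:clean)
Right (#2): (B; A:soiled, B:clean)
Left (#3): (A; A:soiled, B:clean)
Right (#4): (B; A:soiled, B:clean)
Right (#5): (B; A:soiled, B:clean)
Right (#6): (B; A:soiled, B:clean)
Right (#7): (B; A:soiled, B:clean)
Right (#8): (B; A:soiled, B:clean)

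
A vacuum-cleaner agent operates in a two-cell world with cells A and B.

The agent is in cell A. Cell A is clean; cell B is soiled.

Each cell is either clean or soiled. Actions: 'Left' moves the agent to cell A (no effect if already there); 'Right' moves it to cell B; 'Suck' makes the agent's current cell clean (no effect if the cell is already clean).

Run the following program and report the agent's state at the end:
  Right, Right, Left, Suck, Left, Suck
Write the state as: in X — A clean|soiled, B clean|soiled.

t=1 Right ⇒ in B — A clean, B soiled
t=2 Right ⇒ in B — A clean, B soiled
t=3 Left ⇒ in A — A clean, B soiled
t=4 Suck ⇒ in A — A clean, B soiled
t=5 Left ⇒ in A — A clean, B soiled
t=6 Suck ⇒ in A — A clean, B soiled

in A — A clean, B soiled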